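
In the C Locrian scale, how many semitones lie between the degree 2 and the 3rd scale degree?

2

The scale is C Db Eb F Gb Ab Bb.
Db up to Eb is a major second — 2 semitones.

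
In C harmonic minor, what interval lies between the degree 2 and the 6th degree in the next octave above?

diminished 12th

C harmonic minor: C D Eb F G Ab B.
So we need the interval from D up to Ab.
D up to Ab is 18 semitones, a half step narrower than a perfect twelfth, so the interval is diminished.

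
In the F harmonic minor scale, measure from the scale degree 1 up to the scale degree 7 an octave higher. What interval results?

F harmonic minor: F G A♭ B♭ C D♭ E.
The scale degree 1 is F and the 7th degree (up an octave) is E.
Counting 14 letters and 23 half steps from F gives a major fourteenth.

major fourteenth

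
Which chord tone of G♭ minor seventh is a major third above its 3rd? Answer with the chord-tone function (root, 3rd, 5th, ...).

5th

Spelling the chord: G♭–B𝄫–D♭–F♭.
The 3rd is B𝄫. A major third above B𝄫 is D♭.
D♭ is the chord's 5th.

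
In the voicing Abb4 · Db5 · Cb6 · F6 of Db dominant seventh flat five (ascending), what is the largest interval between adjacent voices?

Adjacent intervals: Abb4→Db5 = augmented fourth; Db5→Cb6 = minor seventh; Cb6→F6 = augmented fourth.
The largest is Db5 to Cb6, a minor seventh (10 semitones).

m7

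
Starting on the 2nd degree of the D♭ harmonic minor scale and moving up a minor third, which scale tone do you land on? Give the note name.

The scale is D♭ E♭ F♭ G♭ A♭ B𝄫 C.
The 2nd degree is E♭; a minor third above that is G♭ — scale degree 4.

Gb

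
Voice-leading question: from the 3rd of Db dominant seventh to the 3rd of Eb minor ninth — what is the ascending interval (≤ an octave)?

minor 2nd

Db dominant seventh has F as its 3rd, and Eb minor ninth has Gb as its 3rd.
2 letter names make it a second; at 1 semitone (a half step narrower than major) the quality is minor.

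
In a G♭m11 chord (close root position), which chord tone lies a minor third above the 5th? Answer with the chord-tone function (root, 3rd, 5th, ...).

G♭m11: G♭, B𝄫, D♭, F♭, A♭, C♭.
The 5th is D♭. A minor third above D♭ is F♭.
F♭ is the chord's 7th.

7th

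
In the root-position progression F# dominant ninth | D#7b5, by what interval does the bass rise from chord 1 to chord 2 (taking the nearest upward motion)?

major sixth

The roots are F# and D#.
F# up to D# spans 6 letter names and 9 semitones — a major sixth.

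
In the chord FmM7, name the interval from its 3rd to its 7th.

Spelling the chord: F-Ab-C-E.
3rd = Ab; 7th = E.
From Ab to E: 8 semitones over a fifth = augmented.

augmented fifth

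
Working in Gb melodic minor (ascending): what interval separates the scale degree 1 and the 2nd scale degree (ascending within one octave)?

Gb melodic minor: Gb Ab Bbb Cb Db Eb F.
Scale degree 1 = Gb; degree 2 = Ab.
Gb up to Ab spans 2 letter names and 2 semitones — a major second.

major second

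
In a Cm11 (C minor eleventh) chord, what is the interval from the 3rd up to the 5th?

Cm11 (C minor eleventh) is spelled C-Eb-G-Bb-D-F.
That puts Eb below G.
From Eb to G is 4 semitones, exactly the major third.

major third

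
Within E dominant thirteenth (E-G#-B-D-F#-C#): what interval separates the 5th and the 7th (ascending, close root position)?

5th = B; 7th = D.
3 letter names make it a third; at 3 semitones (a half step narrower than major) the quality is minor.

minor third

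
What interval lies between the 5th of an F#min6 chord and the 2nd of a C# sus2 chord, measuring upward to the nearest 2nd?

major 2nd

F#min6 has C# as its 5th, and C# sus2 has D# as its 2nd.
From C# to D# is 2 semitones, exactly the major second.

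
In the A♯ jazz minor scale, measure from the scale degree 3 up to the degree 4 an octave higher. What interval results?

Spelling the A♯ jazz minor scale: A♯ B♯ C♯ D♯ E♯ F𝄪 G𝄪.
The scale degree 3 is C♯ and the degree 4 (up an octave) is D♯.
C♯ up to D♯ spans 9 letter names and 14 semitones — a major ninth.

major ninth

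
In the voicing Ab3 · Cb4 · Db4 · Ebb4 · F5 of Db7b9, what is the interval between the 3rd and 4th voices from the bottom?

minor 2nd

Those voices are Db4 and Ebb4.
Db up to Ebb is 1 semitone, a half step narrower than a major second, so the interval is minor.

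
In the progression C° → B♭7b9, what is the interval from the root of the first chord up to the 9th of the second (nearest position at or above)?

The root of C° is C; the 9th of B♭7b9 is C♭.
From C to C♭: 11 semitones over an octave = diminished.

diminished octave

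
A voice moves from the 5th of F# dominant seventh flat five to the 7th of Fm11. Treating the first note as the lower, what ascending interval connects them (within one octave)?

minor third

F# dominant seventh flat five has C as its 5th, and Fm11 has Eb as its 7th.
3 letter names make it a third; at 3 semitones (a half step narrower than major) the quality is minor.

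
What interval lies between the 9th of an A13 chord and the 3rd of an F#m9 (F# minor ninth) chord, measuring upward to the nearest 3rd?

minor 7th

A13 has B as its 9th, and F#m9 (F# minor ninth) has A as its 3rd.
From B to A: 10 semitones over a seventh = minor.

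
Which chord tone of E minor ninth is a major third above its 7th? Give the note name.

Spelling the chord: E G B D F♯.
The 7th is D. A major third above D is F♯.
F♯ is the chord's 9th.

F#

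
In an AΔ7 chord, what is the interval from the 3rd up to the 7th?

P5

A major seventh: A, C♯, E, G♯.
The 3rd is C♯ and the 7th is G♯.
From C♯ to G♯ is 7 semitones, exactly the perfect fifth.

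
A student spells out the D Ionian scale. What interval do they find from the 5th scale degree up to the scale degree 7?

major 3rd

D major: D E F♯ G A B C♯.
5th scale degree = A; 7th scale degree = C♯.
A up to C♯ spans 3 letter names and 4 semitones — a major third.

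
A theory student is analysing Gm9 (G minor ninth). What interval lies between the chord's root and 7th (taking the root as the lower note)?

m7

The chord tones of G minor ninth are G–B♭–D–F–A.
That puts G below F.
7 letter names make it a seventh; at 10 semitones (a half step narrower than major) the quality is minor.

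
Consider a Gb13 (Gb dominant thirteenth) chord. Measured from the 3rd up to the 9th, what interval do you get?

minor seventh

Gb dominant thirteenth is spelled Gb-Bb-Db-Fb-Ab-Eb.
3rd = Bb; 9th = Ab.
From Bb to Ab: 10 semitones over a seventh = minor.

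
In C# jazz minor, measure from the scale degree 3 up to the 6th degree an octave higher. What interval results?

Spelling C# jazz minor: C# D# E F# G# A# B#.
The scale degree 3 is E and the degree 6 (up an octave) is A#.
From E to A#: 18 semitones over an eleventh = augmented.

A11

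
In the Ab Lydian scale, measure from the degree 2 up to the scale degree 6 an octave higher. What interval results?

Spelling the Ab Lydian scale: Ab Bb C D Eb F G.
The degree 2 is Bb and the degree 6 (up an octave) is F.
Counting 12 letters and 19 half steps from Bb gives a perfect twelfth.

P12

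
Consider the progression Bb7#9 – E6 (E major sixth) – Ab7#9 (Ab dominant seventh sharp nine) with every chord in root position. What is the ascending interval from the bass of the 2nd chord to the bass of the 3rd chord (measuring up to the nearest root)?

diminished fourth

The roots are E and Ab.
E up to Ab is 4 semitones, a half step narrower than a perfect fourth, so the interval is diminished.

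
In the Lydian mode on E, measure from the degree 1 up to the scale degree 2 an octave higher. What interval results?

major ninth

Spelling the Lydian mode on E: E F# G# A# B C# D#.
So we need the interval from E up to F#.
From E to F# is 14 semitones, exactly the major ninth.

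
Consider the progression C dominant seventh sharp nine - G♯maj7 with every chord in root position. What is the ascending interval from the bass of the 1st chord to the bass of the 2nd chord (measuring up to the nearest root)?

The roots are C and G♯.
C up to G♯ is 8 semitones, a half step wider than a perfect fifth, so the interval is augmented.

augmented fifth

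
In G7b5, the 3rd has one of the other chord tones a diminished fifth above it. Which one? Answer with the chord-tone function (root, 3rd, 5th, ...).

7th

G7b5: G, B, D♭, F.
The 3rd is B. A diminished fifth above B is F.
F is the chord's 7th.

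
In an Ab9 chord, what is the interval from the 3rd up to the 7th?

The chord tones of Ab9 are Ab, C, Eb, Gb, Bb.
That puts C below Gb.
C up to Gb is 6 semitones, a half step narrower than a perfect fifth, so the interval is diminished.
This 3–7 tritone is the characteristic tension at the heart of the dominant sound.

diminished 5th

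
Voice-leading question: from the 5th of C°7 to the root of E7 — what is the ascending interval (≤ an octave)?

A6

The 5th of C°7 is Gb; the root of E7 is E.
6 letter names make it a sixth; at 10 semitones (a half step wider than major) the quality is augmented.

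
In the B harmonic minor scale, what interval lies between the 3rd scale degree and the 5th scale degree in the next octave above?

major tenth

B harmonic minor: B C# D E F# G A#.
The 3rd scale degree is D and the degree 5 (up an octave) is F#.
D up to F# spans 10 letter names and 16 semitones — a major tenth.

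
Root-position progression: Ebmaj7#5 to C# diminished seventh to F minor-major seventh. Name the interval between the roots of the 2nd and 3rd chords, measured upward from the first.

diminished fourth

The roots are C# and F.
4 letter names make it a fourth; at 4 semitones (a half step narrower than perfect) the quality is diminished.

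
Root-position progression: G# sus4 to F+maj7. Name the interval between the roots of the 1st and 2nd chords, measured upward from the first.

d7

The roots are G# and F.
G# up to F is 9 semitones, a whole step narrower than a major seventh, so the interval is diminished.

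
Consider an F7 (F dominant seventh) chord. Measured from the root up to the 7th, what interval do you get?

minor seventh

The chord tones of F7 are F-A-C-E♭.
So we need the interval from F up to E♭.
F up to E♭ is 10 semitones, a half step narrower than a major seventh, so the interval is minor.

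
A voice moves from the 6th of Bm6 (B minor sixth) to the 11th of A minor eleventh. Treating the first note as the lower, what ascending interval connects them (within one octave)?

diminished 5th

Bm6 (B minor sixth) has G# as its 6th, and A minor eleventh has D as its 11th.
From G# to D: 6 semitones over a fifth = diminished.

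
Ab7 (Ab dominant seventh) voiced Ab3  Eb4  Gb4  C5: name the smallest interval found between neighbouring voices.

minor 3rd

Adjacent intervals: Ab3→Eb4 = perfect fifth; Eb4→Gb4 = minor third; Gb4→C5 = augmented fourth.
The smallest is Eb4 to Gb4, a minor third (3 semitones).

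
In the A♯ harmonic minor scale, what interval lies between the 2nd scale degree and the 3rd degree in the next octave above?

m9

The scale runs A♯ B♯ C♯ D♯ E♯ F♯ G𝄪.
The 2nd scale degree is B♯ and the 3rd scale degree (up an octave) is C♯.
9 letter names make it a ninth; at 13 semitones (a half step narrower than major) the quality is minor.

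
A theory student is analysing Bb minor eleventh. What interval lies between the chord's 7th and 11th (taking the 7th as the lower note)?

Bbm11 (Bb minor eleventh) is spelled Bb–Db–F–Ab–C–Eb.
7th = Ab; 11th = Eb.
From Ab to Eb is 7 semitones, exactly the perfect fifth.

perfect 5th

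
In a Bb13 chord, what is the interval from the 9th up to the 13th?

Spelling the chord: Bb, D, F, Ab, C, G.
That puts C below G.
From C to G is 7 semitones, exactly the perfect fifth.

P5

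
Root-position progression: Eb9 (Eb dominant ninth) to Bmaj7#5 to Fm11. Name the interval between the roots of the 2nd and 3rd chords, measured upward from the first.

The roots are B and F.
From B to F: 6 semitones over a fifth = diminished.

diminished fifth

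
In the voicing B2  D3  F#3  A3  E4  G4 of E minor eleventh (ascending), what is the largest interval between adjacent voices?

Adjacent intervals: B2→D3 = minor third; D3→F#3 = major third; F#3→A3 = minor third; A3→E4 = perfect fifth; E4→G4 = minor third.
The largest is A3 to E4, a perfect fifth (7 semitones).

perfect fifth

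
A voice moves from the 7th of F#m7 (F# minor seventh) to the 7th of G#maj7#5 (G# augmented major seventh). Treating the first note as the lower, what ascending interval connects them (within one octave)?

augmented second

The 7th of F#m7 (F# minor seventh) is E; the 7th of G#maj7#5 (G# augmented major seventh) is F##.
From E to F##: 3 semitones over a second = augmented.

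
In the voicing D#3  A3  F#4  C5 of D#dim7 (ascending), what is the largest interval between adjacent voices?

Adjacent intervals: D#3→A3 = diminished fifth; A3→F#4 = major sixth; F#4→C5 = diminished fifth.
The largest is A3 to F#4, a major sixth (9 semitones).

major sixth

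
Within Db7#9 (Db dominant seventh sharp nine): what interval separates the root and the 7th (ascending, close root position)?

Db dominant seventh sharp nine is spelled Db-F-Ab-Cb-E.
That puts Db below Cb.
7 letter names make it a seventh; at 10 semitones (a half step narrower than major) the quality is minor.

minor seventh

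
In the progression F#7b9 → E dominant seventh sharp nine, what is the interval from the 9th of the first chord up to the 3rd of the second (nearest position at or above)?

F#7b9 has G as its 9th, and E dominant seventh sharp nine has G# as its 3rd.
1 letter names make it a unison; at 1 semitone (a half step wider than perfect) the quality is augmented.

A1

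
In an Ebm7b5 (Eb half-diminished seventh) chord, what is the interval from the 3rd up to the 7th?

P5

Eb half-diminished seventh is spelled Eb Gb Bbb Db.
That puts Gb below Db.
Counting 5 letters and 7 half steps from Gb gives a perfect fifth.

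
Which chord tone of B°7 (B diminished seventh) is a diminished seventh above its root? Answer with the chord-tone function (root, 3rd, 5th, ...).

B diminished seventh: B–D–F–A♭.
The root is B. A diminished seventh above B is A♭.
A♭ is the chord's 7th.

7th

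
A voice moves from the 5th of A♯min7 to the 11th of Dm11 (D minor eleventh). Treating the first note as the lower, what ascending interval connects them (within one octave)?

A♯min7 has E♯ as its 5th, and Dm11 (D minor eleventh) has G as its 11th.
From E♯ to G: 2 semitones over a third = diminished.

d3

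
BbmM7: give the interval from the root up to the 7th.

The chord tones of Bbm(maj7) are Bb–Db–F–A.
The root is Bb and the 7th is A.
Bb up to A spans 7 letter names and 11 semitones — a major seventh.

major 7th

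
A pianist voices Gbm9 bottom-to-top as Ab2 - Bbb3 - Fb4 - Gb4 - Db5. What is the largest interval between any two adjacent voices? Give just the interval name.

minor 9th

Adjacent intervals: Ab2→Bbb3 = minor ninth; Bbb3→Fb4 = perfect fifth; Fb4→Gb4 = major second; Gb4→Db5 = perfect fifth.
The largest is Ab2 to Bbb3, a minor ninth (13 semitones).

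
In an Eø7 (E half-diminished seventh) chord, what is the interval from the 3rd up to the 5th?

minor 3rd

Spelling the chord: E, G, Bb, D.
3rd = G; 5th = Bb.
3 letter names make it a third; at 3 semitones (a half step narrower than major) the quality is minor.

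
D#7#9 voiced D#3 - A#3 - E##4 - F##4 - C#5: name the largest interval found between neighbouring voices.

Adjacent intervals: D#3→A#3 = perfect fifth; A#3→E##4 = augmented fifth; E##4→F##4 = minor second; F##4→C#5 = diminished fifth.
The largest is A#3 to E##4, an augmented fifth (8 semitones).

augmented fifth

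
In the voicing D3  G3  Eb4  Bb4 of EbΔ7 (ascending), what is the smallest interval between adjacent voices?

perfect fourth

Adjacent intervals: D3→G3 = perfect fourth; G3→Eb4 = minor sixth; Eb4→Bb4 = perfect fifth.
The smallest is D3 to G3, a perfect fourth (5 semitones).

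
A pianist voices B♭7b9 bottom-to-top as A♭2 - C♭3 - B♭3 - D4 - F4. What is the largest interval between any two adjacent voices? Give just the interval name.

Adjacent intervals: A♭2→C♭3 = minor third; C♭3→B♭3 = major seventh; B♭3→D4 = major third; D4→F4 = minor third.
The largest is C♭3 to B♭3, a major seventh (11 semitones).

major 7th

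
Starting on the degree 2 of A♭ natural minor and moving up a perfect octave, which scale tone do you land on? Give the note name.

The scale is A♭ B♭ C♭ D♭ E♭ F♭ G♭.
The degree 2 is B♭; a perfect octave above that is B♭ — scale degree 2.

Bb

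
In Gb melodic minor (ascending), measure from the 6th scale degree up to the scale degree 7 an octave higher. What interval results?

M9

Spelling Gb melodic minor (ascending): Gb Ab Bbb Cb Db Eb F.
6th scale degree = Eb; 7th degree (up an octave) = F.
Eb up to F spans 9 letter names and 14 semitones — a major ninth.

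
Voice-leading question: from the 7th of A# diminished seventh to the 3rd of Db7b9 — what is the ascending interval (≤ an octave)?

The 7th of A# diminished seventh is G; the 3rd of Db7b9 is F.
G up to F is 10 semitones, a half step narrower than a major seventh, so the interval is minor.

minor seventh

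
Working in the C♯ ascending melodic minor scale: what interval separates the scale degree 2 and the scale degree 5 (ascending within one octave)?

Spelling the C♯ ascending melodic minor scale: C♯ D♯ E F♯ G♯ A♯ B♯.
That puts D♯ below G♯.
From D♯ to G♯ is 5 semitones, exactly the perfect fourth.

perfect fourth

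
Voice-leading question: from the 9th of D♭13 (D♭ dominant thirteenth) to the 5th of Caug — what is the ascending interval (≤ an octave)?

augmented third

D♭13 (D♭ dominant thirteenth) has E♭ as its 9th, and Caug has G♯ as its 5th.
3 letter names make it a third; at 5 semitones (a half step wider than major) the quality is augmented.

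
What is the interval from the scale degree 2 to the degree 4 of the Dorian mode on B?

Spelling the Dorian mode on B: B C♯ D E F♯ G♯ A.
Scale degree 2 = C♯; 4th scale degree = E.
C♯ up to E is 3 semitones, a half step narrower than a major third, so the interval is minor.

minor third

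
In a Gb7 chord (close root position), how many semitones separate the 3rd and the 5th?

Spelling the chord: Gb Bb Db Fb.
Bb to Db is a minor third: 3 semitones.

3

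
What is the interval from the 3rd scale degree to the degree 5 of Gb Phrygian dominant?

m3

The scale runs Gb Abb Bb Cb Db Ebb Fb.
So we need the interval from Bb up to Db.
3 letter names make it a third; at 3 semitones (a half step narrower than major) the quality is minor.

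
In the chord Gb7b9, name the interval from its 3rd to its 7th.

The chord tones of Gb7b9 are Gb, Bb, Db, Fb, Abb.
3rd = Bb; 7th = Fb.
5 letter names make it a fifth; at 6 semitones (a half step narrower than perfect) the quality is diminished.

d5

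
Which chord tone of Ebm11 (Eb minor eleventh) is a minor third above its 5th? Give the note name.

Spelling the chord: Eb Gb Bb Db F Ab.
The 5th is Bb. A minor third above Bb is Db.
Db is the chord's 7th.

Db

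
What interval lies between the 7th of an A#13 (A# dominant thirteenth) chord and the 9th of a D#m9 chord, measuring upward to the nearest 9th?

A#13 (A# dominant thirteenth) has G# as its 7th, and D#m9 has E# as its 9th.
G# up to E# spans 6 letter names and 9 semitones — a major sixth.

major sixth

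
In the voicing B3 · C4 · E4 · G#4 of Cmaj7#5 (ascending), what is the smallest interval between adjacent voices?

minor second

Adjacent intervals: B3→C4 = minor second; C4→E4 = major third; E4→G#4 = major third.
The smallest is B3 to C4, a minor second (1 semitone).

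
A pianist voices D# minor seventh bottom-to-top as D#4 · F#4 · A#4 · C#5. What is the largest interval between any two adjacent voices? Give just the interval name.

major third

Adjacent intervals: D#4→F#4 = minor third; F#4→A#4 = major third; A#4→C#5 = minor third.
The largest is F#4 to A#4, a major third (4 semitones).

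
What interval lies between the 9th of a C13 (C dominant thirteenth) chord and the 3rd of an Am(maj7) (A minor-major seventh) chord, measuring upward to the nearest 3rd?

minor seventh

The 9th of C13 (C dominant thirteenth) is D; the 3rd of Am(maj7) (A minor-major seventh) is C.
7 letter names make it a seventh; at 10 semitones (a half step narrower than major) the quality is minor.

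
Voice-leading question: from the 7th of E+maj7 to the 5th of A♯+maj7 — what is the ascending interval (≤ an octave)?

E+maj7 has D♯ as its 7th, and A♯+maj7 has E𝄪 as its 5th.
D♯ up to E𝄪 is 3 semitones, a half step wider than a major second, so the interval is augmented.

augmented second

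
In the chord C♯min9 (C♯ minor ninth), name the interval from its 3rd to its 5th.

Spelling the chord: C♯–E–G♯–B–D♯.
The 3rd is E and the 5th is G♯.
Counting 3 letters and 4 half steps from E gives a major third.

major third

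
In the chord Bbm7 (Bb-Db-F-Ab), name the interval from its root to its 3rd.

m3

So we need the interval from Bb up to Db.
Bb up to Db is 3 semitones, a half step narrower than a major third, so the interval is minor.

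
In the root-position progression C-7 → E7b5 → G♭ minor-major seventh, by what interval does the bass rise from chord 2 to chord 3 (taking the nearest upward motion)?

diminished third

The roots are E and G♭.
From E to G♭: 2 semitones over a third = diminished.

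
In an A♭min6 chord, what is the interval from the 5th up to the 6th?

M2

Spelling the chord: A♭–C♭–E♭–F.
5th = E♭; 6th = F.
Counting 2 letters and 2 half steps from E♭ gives a major second.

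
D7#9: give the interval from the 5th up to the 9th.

augmented fifth

D7#9 is spelled D-F#-A-C-E#.
The 5th is A and the 9th is E#.
From A to E#: 8 semitones over a fifth = augmented.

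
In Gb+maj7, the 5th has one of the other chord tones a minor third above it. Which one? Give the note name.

F

Gbmaj7#5 is spelled Gb, Bb, D, F.
The 5th is D. A minor third above D is F.
F is the chord's 7th.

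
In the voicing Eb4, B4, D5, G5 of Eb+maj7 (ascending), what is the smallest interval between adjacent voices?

Adjacent intervals: Eb4→B4 = augmented fifth; B4→D5 = minor third; D5→G5 = perfect fourth.
The smallest is B4 to D5, a minor third (3 semitones).

minor third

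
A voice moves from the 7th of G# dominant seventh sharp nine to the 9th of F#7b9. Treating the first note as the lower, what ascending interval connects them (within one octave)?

minor 2nd

G# dominant seventh sharp nine has F# as its 7th, and F#7b9 has G as its 9th.
2 letter names make it a second; at 1 semitone (a half step narrower than major) the quality is minor.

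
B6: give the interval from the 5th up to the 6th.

major 2nd

The chord tones of B6 are B, D#, F#, G#.
5th = F#; 6th = G#.
Counting 2 letters and 2 half steps from F# gives a major second.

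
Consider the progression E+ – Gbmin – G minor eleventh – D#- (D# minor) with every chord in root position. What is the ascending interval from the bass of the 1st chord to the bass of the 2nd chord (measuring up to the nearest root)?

diminished third

The roots are E and Gb.
3 letter names make it a third; at 2 semitones (a whole step narrower than major) the quality is diminished.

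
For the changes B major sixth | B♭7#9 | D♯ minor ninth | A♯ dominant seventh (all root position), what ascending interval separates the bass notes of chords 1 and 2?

The roots are B and B♭.
From B to B♭: 11 semitones over an octave = diminished.

diminished octave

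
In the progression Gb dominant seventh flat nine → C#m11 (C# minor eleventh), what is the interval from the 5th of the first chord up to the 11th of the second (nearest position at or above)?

The 5th of Gb dominant seventh flat nine is Db; the 11th of C#m11 (C# minor eleventh) is F#.
Db up to F# is 5 semitones, a half step wider than a major third, so the interval is augmented.

augmented third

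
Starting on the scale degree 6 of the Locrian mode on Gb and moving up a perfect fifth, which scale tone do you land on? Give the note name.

Bbb

The scale is Gb Abb Bbb Cb Dbb Ebb Fb.
The scale degree 6 is Ebb; a perfect fifth above that is Bbb — scale degree 3.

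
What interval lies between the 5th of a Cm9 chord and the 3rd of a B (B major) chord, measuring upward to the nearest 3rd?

augmented 5th

Cm9 has G as its 5th, and B (B major) has D♯ as its 3rd.
G up to D♯ is 8 semitones, a half step wider than a perfect fifth, so the interval is augmented.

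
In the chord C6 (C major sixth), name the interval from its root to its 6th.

major 6th

The chord tones of C6 are C E G A.
That puts C below A.
Counting 6 letters and 9 half steps from C gives a major sixth.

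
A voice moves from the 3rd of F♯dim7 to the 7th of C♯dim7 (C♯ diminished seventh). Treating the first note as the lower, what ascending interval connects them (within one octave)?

minor second

The 3rd of F♯dim7 is A; the 7th of C♯dim7 (C♯ diminished seventh) is B♭.
From A to B♭: 1 semitone over a second = minor.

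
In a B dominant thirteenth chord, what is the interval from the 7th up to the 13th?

major seventh

The chord tones of B13 are B, D#, F#, A, C#, G#.
So we need the interval from A up to G#.
From A to G# is 11 semitones, exactly the major seventh.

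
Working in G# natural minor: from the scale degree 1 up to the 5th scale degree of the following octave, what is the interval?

perfect 12th

The scale runs G# A# B C# D# E F#.
The scale degree 1 is G# and the scale degree 5 (up an octave) is D#.
Counting 12 letters and 19 half steps from G# gives a perfect twelfth.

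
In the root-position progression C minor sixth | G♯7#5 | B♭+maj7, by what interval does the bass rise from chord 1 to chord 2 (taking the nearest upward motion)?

A5

The roots are C and G♯.
C up to G♯ is 8 semitones, a half step wider than a perfect fifth, so the interval is augmented.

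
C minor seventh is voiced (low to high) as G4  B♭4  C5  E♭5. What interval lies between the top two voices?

minor third

Those voices are C5 and E♭5.
From C to E♭: 3 semitones over a third = minor.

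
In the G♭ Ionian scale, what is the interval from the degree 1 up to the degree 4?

Spelling the G♭ Ionian scale: G♭ A♭ B♭ C♭ D♭ E♭ F.
Degree 1 = G♭; scale degree 4 = C♭.
Counting 4 letters and 5 half steps from G♭ gives a perfect fourth.

perfect 4th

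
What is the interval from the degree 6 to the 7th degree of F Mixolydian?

minor 2nd

F mixolydian: F G A B♭ C D E♭.
That puts D below E♭.
2 letter names make it a second; at 1 semitone (a half step narrower than major) the quality is minor.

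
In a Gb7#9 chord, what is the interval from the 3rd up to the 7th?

diminished fifth

The chord tones of Gb7#9 are Gb Bb Db Fb A.
So we need the interval from Bb up to Fb.
Bb up to Fb is 6 semitones, a half step narrower than a perfect fifth, so the interval is diminished.
This 3–7 tritone is the characteristic tension at the heart of the dominant sound.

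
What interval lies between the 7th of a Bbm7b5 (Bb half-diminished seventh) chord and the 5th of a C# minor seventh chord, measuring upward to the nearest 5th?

augmented seventh

Bbm7b5 (Bb half-diminished seventh) has Ab as its 7th, and C# minor seventh has G# as its 5th.
7 letter names make it a seventh; at 12 semitones (a half step wider than major) the quality is augmented.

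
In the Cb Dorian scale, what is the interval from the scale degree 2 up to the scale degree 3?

Spelling the Cb Dorian scale: Cb Db Ebb Fb Gb Ab Bbb.
Scale degree 2 = Db; 3rd scale degree = Ebb.
From Db to Ebb: 1 semitone over a second = minor.

minor second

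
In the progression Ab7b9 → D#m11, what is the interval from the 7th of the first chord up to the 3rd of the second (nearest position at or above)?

Ab7b9 has Gb as its 7th, and D#m11 has F# as its 3rd.
From Gb to F#: 12 semitones over a seventh = augmented.

augmented 7th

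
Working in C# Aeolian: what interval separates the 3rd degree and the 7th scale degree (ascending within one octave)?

perfect 5th

Spelling C# Aeolian: C# D# E F# G# A B.
The 3rd degree is E and the 7th scale degree is B.
E up to B spans 5 letter names and 7 semitones — a perfect fifth.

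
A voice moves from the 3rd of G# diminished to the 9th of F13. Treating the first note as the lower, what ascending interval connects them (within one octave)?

m6

G# diminished has B as its 3rd, and F13 has G as its 9th.
6 letter names make it a sixth; at 8 semitones (a half step narrower than major) the quality is minor.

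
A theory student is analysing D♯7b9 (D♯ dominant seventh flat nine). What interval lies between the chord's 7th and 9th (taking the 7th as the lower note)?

The chord tones of D♯ dominant seventh flat nine are D♯–F𝄪–A♯–C♯–E.
So we need the interval from C♯ up to E.
C♯ up to E is 3 semitones, a half step narrower than a major third, so the interval is minor.

m3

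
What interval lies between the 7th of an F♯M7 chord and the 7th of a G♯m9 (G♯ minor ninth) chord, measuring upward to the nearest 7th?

F♯M7 has E♯ as its 7th, and G♯m9 (G♯ minor ninth) has F♯ as its 7th.
2 letter names make it a second; at 1 semitone (a half step narrower than major) the quality is minor.

minor second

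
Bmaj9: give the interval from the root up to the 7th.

major 7th

The chord tones of Bmaj9 are B D# F# A# C#.
So we need the interval from B up to A#.
B up to A# spans 7 letter names and 11 semitones — a major seventh.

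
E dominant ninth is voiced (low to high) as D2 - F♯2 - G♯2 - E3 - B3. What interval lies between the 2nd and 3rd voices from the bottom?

Those voices are F♯2 and G♯2.
Counting 2 letters and 2 half steps from F♯ gives a major second.

major second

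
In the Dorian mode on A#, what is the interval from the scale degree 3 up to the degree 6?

A# dorian: A# B# C# D# E# F## G#.
Scale degree 3 = C#; 6th degree = F##.
From C# to F##: 6 semitones over a fourth = augmented.

A4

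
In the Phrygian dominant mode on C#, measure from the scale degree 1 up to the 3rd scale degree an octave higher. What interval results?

The scale runs C# D E# F# G# A B.
Scale degree 1 = C#; degree 3 (up an octave) = E#.
From C# to E# is 16 semitones, exactly the major tenth.

major 10th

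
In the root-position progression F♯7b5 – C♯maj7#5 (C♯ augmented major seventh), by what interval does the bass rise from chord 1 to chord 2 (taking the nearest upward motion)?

The roots are F♯ and C♯.
F♯ up to C♯ spans 5 letter names and 7 semitones — a perfect fifth.

P5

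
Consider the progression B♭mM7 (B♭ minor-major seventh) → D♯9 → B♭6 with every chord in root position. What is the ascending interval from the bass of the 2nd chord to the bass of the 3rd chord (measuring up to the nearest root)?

d6

The roots are D♯ and B♭.
D♯ up to B♭ is 7 semitones, a whole step narrower than a major sixth, so the interval is diminished.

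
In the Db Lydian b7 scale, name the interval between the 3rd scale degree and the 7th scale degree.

diminished fifth

The scale runs Db Eb F G Ab Bb Cb.
The 3rd scale degree is F and the degree 7 is Cb.
5 letter names make it a fifth; at 6 semitones (a half step narrower than perfect) the quality is diminished.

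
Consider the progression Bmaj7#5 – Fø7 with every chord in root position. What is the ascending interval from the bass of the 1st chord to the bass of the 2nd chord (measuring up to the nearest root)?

The roots are B and F.
5 letter names make it a fifth; at 6 semitones (a half step narrower than perfect) the quality is diminished.

diminished fifth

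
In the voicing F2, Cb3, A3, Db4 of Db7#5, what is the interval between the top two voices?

d4

Those voices are A3 and Db4.
From A to Db: 4 semitones over a fourth = diminished.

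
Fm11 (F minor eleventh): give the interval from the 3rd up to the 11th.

major ninth

The chord tones of F minor eleventh are F Ab C Eb G Bb.
3rd = Ab; 11th = Bb.
Ab up to Bb spans 9 letter names and 14 semitones — a major ninth.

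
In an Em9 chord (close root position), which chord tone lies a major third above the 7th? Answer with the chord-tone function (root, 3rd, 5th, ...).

Em9: E–G–B–D–F#.
The 7th is D. A major third above D is F#.
F# is the chord's 9th.

9th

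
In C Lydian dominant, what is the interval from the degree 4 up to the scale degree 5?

minor second

Spelling C Lydian dominant: C D E F# G A Bb.
The degree 4 is F# and the 5th scale degree is G.
F# up to G is 1 semitone, a half step narrower than a major second, so the interval is minor.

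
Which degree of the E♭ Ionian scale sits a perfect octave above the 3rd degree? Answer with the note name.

The scale is E♭ F G A♭ B♭ C D.
The 3rd degree is G; a perfect octave above that is G — scale degree 3.

G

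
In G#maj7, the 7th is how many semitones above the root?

The chord tones of G# major seventh are G#-B#-D#-F##.
G# to F## is a major seventh: 11 semitones.

11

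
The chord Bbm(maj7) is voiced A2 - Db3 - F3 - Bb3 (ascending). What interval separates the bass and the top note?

The outer voices are A2 and Bb3.
A up to Bb is 13 semitones, a half step narrower than a major ninth, so the interval is minor.

minor ninth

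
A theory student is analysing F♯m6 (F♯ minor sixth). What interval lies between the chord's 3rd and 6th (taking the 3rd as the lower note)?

F♯min6 (F♯ minor sixth): F♯-A-C♯-D♯.
The 3rd is A and the 6th is D♯.
4 letter names make it a fourth; at 6 semitones (a half step wider than perfect) the quality is augmented.

A4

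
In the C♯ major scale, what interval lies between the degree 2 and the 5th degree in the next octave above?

C♯ major: C♯ D♯ E♯ F♯ G♯ A♯ B♯.
That puts D♯ below G♯.
D♯ up to G♯ spans 11 letter names and 17 semitones — a perfect eleventh.

perfect eleventh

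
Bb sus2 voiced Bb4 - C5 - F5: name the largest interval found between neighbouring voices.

Adjacent intervals: Bb4→C5 = major second; C5→F5 = perfect fourth.
The largest is C5 to F5, a perfect fourth (5 semitones).

P4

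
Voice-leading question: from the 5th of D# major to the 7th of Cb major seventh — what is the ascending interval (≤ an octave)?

D# major has A# as its 5th, and Cb major seventh has Bb as its 7th.
2 letter names make it a second; at 0 semitones (a whole step narrower than major) the quality is diminished.

diminished 2nd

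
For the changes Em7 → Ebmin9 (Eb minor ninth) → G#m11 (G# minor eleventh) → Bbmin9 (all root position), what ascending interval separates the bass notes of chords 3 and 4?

The roots are G# and Bb.
G# up to Bb is 2 semitones, a whole step narrower than a major third, so the interval is diminished.

diminished third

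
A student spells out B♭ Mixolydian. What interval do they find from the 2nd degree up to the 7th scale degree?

Spelling B♭ Mixolydian: B♭ C D E♭ F G A♭.
That puts C below A♭.
C up to A♭ is 8 semitones, a half step narrower than a major sixth, so the interval is minor.

minor 6th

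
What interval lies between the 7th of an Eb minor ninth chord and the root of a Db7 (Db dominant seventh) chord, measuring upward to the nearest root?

P1

Eb minor ninth has Db as its 7th, and Db7 (Db dominant seventh) has Db as its root.
Db up to Db spans 1 letter names and 0 semitones — a perfect unison.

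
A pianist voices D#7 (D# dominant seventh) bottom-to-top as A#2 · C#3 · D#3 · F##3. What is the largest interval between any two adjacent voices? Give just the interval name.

Adjacent intervals: A#2→C#3 = minor third; C#3→D#3 = major second; D#3→F##3 = major third.
The largest is D#3 to F##3, a major third (4 semitones).

major 3rd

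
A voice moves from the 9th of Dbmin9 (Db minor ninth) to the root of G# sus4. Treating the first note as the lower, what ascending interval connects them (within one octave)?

The 9th of Dbmin9 (Db minor ninth) is Eb; the root of G# sus4 is G#.
Eb up to G# is 5 semitones, a half step wider than a major third, so the interval is augmented.

augmented 3rd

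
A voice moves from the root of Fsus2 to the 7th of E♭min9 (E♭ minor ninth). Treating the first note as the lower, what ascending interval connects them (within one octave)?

Fsus2 has F as its root, and E♭min9 (E♭ minor ninth) has D♭ as its 7th.
6 letter names make it a sixth; at 8 semitones (a half step narrower than major) the quality is minor.

minor sixth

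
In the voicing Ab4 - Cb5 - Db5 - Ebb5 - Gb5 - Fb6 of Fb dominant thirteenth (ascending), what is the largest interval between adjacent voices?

minor 7th

Adjacent intervals: Ab4→Cb5 = minor third; Cb5→Db5 = major second; Db5→Ebb5 = minor second; Ebb5→Gb5 = major third; Gb5→Fb6 = minor seventh.
The largest is Gb5 to Fb6, a minor seventh (10 semitones).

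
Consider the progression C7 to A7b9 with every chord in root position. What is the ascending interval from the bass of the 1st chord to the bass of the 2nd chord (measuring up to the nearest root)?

The roots are C and A.
C up to A spans 6 letter names and 9 semitones — a major sixth.

major 6th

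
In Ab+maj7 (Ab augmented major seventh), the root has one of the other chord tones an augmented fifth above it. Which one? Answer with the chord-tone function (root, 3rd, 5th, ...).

5th

Spelling the chord: Ab–C–E–G.
The root is Ab. An augmented fifth above Ab is E.
E is the chord's 5th.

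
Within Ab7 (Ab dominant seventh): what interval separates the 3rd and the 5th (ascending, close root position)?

Ab7 is spelled Ab-C-Eb-Gb.
3rd = C; 5th = Eb.
C up to Eb is 3 semitones, a half step narrower than a major third, so the interval is minor.

minor third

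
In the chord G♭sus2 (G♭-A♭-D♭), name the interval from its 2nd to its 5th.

The 2nd is A♭ and the 5th is D♭.
A♭ up to D♭ spans 4 letter names and 5 semitones — a perfect fourth.

perfect fourth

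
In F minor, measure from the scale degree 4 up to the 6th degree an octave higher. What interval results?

The scale runs F G Ab Bb C Db Eb.
So we need the interval from Bb up to Db.
10 letter names make it a tenth; at 15 semitones (a half step narrower than major) the quality is minor.

minor tenth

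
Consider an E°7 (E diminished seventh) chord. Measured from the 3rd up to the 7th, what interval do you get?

The chord tones of E°7 are E, G, Bb, Db.
3rd = G; 7th = Db.
5 letter names make it a fifth; at 6 semitones (a half step narrower than perfect) the quality is diminished.

d5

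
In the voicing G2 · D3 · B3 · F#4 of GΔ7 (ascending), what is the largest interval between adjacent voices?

Adjacent intervals: G2→D3 = perfect fifth; D3→B3 = major sixth; B3→F#4 = perfect fifth.
The largest is D3 to B3, a major sixth (9 semitones).

major sixth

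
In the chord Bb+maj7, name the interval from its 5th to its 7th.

minor third

Bb+maj7 (Bb augmented major seventh): Bb, D, F#, A.
The 5th is F# and the 7th is A.
F# up to A is 3 semitones, a half step narrower than a major third, so the interval is minor.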